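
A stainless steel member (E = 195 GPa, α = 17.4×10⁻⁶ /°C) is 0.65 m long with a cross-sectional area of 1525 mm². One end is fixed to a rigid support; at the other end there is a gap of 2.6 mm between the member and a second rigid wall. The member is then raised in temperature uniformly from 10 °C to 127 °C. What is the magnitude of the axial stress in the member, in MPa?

σ ≈ 0 MPa

Free thermal elongation = αΔT L = 17.4×10⁻⁶ × 117 × 650 = 1.323 mm.
This is smaller than the 2.6 mm clearance, so the member expands freely without reaching the stop — the stress is zero.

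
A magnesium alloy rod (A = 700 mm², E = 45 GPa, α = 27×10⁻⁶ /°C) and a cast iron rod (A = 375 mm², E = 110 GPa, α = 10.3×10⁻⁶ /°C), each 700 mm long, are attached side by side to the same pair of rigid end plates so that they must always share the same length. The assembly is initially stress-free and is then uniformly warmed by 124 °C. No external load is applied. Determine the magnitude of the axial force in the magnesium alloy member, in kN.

P ≈ 37 kN (compressive in the magnesium alloy)

The magnesium alloy has the larger α, so on heating it would change length more than the cast iron if both were free. The rigid plates force a common final length, so the magnesium alloy is put into compression and the cast iron into tension, with equal and opposite forces P (no external load).
Setting the final lengths equal and cancelling L: (α₁ − α₂)ΔT = P/(A₁E₁) + P/(A₂E₂).
|α₁ − α₂|·ΔT = 16.7×10⁻⁶ × 124 = 0.002071.
1/(A₁E₁) + 1/(A₂E₂) = 1/(700×45×10³) + 1/(375×110×10³) = 5.599×10⁻⁸ N⁻¹.
So P = 0.002071 / 5.599×10⁻⁸ = 36.99 kN.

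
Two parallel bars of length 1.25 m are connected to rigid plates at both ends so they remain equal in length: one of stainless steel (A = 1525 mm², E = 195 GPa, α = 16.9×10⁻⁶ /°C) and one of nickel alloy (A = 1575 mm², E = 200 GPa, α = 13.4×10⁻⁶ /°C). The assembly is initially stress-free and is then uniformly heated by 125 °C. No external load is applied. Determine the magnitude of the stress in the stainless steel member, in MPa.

σ ≈ 43.9 MPa (compressive)

Both members must finish at the same length. With the larger α, the stainless steel tends to over-expand; the plates restrain it, putting the stainless steel in compression and the nickel alloy in tension. With no external load the two internal forces are equal and opposite, magnitude P.
Equating the net (thermal + elastic) strains gives |α₁ − α₂|·ΔT = P·[1/(A₁E₁) + 1/(A₂E₂)].
|α₁ − α₂|·ΔT = 3.5×10⁻⁶ × 125 = 0.0004375.
1/(A₁E₁) + 1/(A₂E₂) = 1/(1525×195×10³) + 1/(1575×200×10³) = 6.537×10⁻⁹ N⁻¹.
P = 0.0004375 / 6.537×10⁻⁹ = 66920 N = 66.92 kN.
σ_{stainless steel} = P/A₁ = 66920/1525 = 43.88 MPa, compressive.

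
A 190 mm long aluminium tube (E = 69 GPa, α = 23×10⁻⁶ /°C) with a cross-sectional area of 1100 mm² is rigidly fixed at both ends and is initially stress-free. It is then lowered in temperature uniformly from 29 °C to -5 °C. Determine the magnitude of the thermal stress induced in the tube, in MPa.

σ ≈ 54 MPa (tensile)

With length fixed, the mechanical strain must cancel the thermal strain αΔT = 23×10⁻⁶ × 34 = 782×10⁻⁶.
σ = EαΔT = 69×10³ × 23×10⁻⁶ × 34 = 53.96 MPa (tensile; the tube is trying to contract).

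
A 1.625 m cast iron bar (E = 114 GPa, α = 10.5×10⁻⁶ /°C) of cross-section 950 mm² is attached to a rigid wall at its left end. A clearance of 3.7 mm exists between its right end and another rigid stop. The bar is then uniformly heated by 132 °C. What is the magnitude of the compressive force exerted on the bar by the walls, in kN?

P ≈ 0 kN

Free thermal elongation = αΔT L = 10.5×10⁻⁶ × 132 × 1625 = 2.252 mm.
Since δ_free = 2.25 mm is less than the 3.7 mm gap, the bar never touches the wall. No axial force develops.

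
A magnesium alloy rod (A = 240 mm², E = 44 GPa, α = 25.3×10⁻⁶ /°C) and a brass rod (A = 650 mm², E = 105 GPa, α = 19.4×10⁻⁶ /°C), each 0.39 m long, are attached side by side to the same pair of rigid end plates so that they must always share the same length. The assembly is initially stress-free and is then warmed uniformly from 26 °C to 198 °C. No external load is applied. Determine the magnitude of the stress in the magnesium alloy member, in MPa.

The magnesium alloy has the larger α, so on heating it would change length more than the brass if both were free. The rigid plates force a common final length, so the magnesium alloy is put into compression and the brass into tension, with equal and opposite forces P (no external load).
Equating the net (thermal + elastic) strains gives |α₁ − α₂|·ΔT = P·[1/(A₁E₁) + 1/(A₂E₂)].
|α₁ − α₂|·ΔT = 5.9×10⁻⁶ × 172 = 0.001015.
1/(A₁E₁) + 1/(A₂E₂) = 1/(240×44×10³) + 1/(650×105×10³) = 1.093×10⁻⁷ N⁻¹.
P = 0.001015 / 1.093×10⁻⁷ = 9280 N = 9.28 kN.
σ_{magnesium alloy} = P/A₁ = 9280/240 = 38.67 MPa, compressive.

σ ≈ 38.7 MPa (compressive)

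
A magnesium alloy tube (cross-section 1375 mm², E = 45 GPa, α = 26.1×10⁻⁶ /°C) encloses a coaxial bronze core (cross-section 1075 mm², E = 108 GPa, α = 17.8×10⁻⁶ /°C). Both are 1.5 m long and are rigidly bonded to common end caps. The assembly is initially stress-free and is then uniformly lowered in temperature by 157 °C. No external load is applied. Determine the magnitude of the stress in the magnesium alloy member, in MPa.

Equilibrium of a rigid end plate with no external load gives equal and opposite internal forces ±P in the two members. Since α_{magnesium alloy} > α_{bronze}, cooling drives the magnesium alloy into tension and the bronze into compression.
Equating the net (thermal + elastic) strains gives |α₁ − α₂|·ΔT = P·[1/(A₁E₁) + 1/(A₂E₂)].
|α₁ − α₂|·ΔT = 8.3×10⁻⁶ × 157 = 0.001303.
1/(A₁E₁) + 1/(A₂E₂) = 1/(1375×45×10³) + 1/(1075×108×10³) = 2.477×10⁻⁸ N⁻¹.
P = 0.001303 / 2.477×10⁻⁸ = 52600 N = 52.6 kN.
σ_{magnesium alloy} = P/A₁ = 52600/1375 = 38.25 MPa, tensile.

σ ≈ 38.3 MPa (tensile)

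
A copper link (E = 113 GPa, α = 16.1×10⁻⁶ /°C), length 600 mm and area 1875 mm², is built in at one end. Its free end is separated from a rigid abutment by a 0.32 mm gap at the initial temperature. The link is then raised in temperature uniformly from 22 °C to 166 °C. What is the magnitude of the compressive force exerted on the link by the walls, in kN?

P ≈ 378 kN

If the wall were absent the link would grow by αΔT L = 16.1×10⁻⁶ × 144 × 600 = 1.391 mm.
The gap closes (δ_free > 0.32 mm) and the wall then resists a further 1.391 − 0.32 = 1.071 mm of expansion.
That suppressed elongation corresponds to σ = E·Δ/L = 113×10³ × 1.071/600 = 201.7 MPa.
Force on the wall = σA = 201.7 × 1875 mm² = 378.2 kN.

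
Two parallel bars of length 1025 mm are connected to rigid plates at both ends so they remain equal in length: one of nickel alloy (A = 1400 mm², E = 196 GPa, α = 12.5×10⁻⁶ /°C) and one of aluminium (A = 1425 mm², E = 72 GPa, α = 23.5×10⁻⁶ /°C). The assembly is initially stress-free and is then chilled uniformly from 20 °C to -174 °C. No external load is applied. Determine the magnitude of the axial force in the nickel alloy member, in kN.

The aluminium has the larger α, so on cooling it would change length more than the nickel alloy if both were free. The rigid plates force a common final length, so the aluminium is put into tension and the nickel alloy into compression, with equal and opposite forces P (no external load).
Equating the net (thermal + elastic) strains gives |α₁ − α₂|·ΔT = P·[1/(A₁E₁) + 1/(A₂E₂)].
|α₁ − α₂|·ΔT = 11×10⁻⁶ × 194 = 0.002134.
1/(A₁E₁) + 1/(A₂E₂) = 1/(1400×196×10³) + 1/(1425×72×10³) = 1.339×10⁻⁸ N⁻¹.
So P = 0.002134 / 1.339×10⁻⁸ = 159.4 kN.

P ≈ 159 kN (compressive in the nickel alloy)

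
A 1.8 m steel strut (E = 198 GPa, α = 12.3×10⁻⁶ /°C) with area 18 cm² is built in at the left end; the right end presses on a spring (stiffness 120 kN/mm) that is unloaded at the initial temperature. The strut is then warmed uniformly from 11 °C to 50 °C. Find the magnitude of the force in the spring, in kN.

If the spring were absent the strut would lengthen by αΔT L = 12.3×10⁻⁶ × 39 × 1800 = 0.8635 mm.
With a force P in the spring, the elastic change of the strut is PL/(AE) and that of the spring is P/k; compatibility requires their sum to equal δ_free.
So P = δ_free / [L/(AE) + 1/k] = 0.8635 / [ 1800/(1800×198×10³) + 1/(120×10³) ].
P = 0.8635 / 1.338×10⁻⁵ = 64520 N.

P ≈ 64.5 kN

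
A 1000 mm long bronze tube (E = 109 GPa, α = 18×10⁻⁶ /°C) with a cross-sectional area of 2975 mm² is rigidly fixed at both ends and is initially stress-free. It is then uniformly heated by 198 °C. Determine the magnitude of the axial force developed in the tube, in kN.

With zero net strain, σ = E·αΔT = 109 GPa × 18×10⁻⁶ × 198 = 388.5 MPa.
P = AEαΔT = 2975 × 109×10³ × 18×10⁻⁶ × 198 = 1156 kN (compressive).

P ≈ 1160 kN (compressive)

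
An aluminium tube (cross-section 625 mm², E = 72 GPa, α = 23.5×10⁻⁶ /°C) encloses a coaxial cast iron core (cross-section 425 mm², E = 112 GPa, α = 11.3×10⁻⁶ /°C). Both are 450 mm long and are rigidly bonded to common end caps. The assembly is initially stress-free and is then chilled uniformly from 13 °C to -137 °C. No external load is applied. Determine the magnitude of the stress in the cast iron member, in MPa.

Equilibrium of a rigid end plate with no external load gives equal and opposite internal forces ±P in the two members. Since α_{aluminium} > α_{cast iron}, cooling drives the aluminium into tension and the cast iron into compression.
Compatibility of the two members (thermal + elastic change equal): (α₁ − α₂)ΔT = P·[1/(A₁E₁) + 1/(A₂E₂)].
|α₁ − α₂|·ΔT = 12.2×10⁻⁶ × 150 = 0.00183.
1/(A₁E₁) + 1/(A₂E₂) = 1/(625×72×10³) + 1/(425×112×10³) = 4.323×10⁻⁸ N⁻¹.
P = 0.00183 / 4.323×10⁻⁸ = 42330 N = 42.33 kN.
σ_{cast iron} = P/A₂ = 42330/425 = 99.6 MPa, compressive.

σ ≈ 99.6 MPa (compressive)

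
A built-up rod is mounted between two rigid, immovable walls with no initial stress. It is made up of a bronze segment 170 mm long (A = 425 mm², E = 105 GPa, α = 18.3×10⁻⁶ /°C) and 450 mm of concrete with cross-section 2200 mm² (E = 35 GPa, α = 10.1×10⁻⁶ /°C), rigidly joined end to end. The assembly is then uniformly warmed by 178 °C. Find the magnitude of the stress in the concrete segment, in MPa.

If the supports were absent, the total length change would be Σ αᵢΔT Lᵢ = 18.3×10⁻⁶×178×170 + 10.1×10⁻⁶×178×450 = 1.363 mm.
The rigid supports impose zero overall length change; the single axial force P common to all segments must satisfy P Σ Lᵢ/(AᵢEᵢ) = δ_free.
Σ Lᵢ/(AᵢEᵢ) = 170/(425×105×10³) + 450/(2200×35×10³) = 9.654×10⁻⁶ mm/N.
So P = 1.363 / 9.654×10⁻⁶ = 141.2 kN, compressive.
σ_{concrete} = P / A = 141200 / 2200 = 64.17 MPa.

σ ≈ 64.2 MPa (compressive)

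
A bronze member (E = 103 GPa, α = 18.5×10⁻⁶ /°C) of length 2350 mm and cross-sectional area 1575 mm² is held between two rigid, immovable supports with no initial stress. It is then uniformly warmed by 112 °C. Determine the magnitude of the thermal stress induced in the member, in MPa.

σ ≈ 213 MPa (compressive)

Because both ends are immovable the net strain is zero, and the suppressed thermal strain is αΔT = 18.5×10⁻⁶ × 112 = 2072×10⁻⁶.
The stress required to suppress this strain is σ = Eε = 103×10³ × 2072×10⁻⁶ = 213.4 MPa, compressive since the member is trying to expand.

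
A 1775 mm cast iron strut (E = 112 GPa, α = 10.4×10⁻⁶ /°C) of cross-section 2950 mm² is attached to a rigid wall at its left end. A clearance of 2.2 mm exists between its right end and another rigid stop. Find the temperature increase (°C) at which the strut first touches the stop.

ΔT ≈ 119 °C

Contact occurs when the free expansion equals the gap: αΔT L = 2.2 mm.
ΔT = 2.2 / (10.4×10⁻⁶ × 1775) = 119.2 °C.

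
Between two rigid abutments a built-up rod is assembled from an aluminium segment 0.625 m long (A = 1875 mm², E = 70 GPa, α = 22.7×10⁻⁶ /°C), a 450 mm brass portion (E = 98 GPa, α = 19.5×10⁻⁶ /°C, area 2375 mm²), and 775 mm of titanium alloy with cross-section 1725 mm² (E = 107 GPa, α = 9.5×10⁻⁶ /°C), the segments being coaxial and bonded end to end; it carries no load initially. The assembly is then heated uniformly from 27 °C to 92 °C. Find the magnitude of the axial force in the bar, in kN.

If the supports were absent, the total length change would be Σ αᵢΔT Lᵢ = 22.7×10⁻⁶×65×625 + 19.5×10⁻⁶×65×450 + 9.5×10⁻⁶×65×775 = 1.971 mm.
The rigid supports impose zero overall length change; the single axial force P common to all segments must satisfy P Σ Lᵢ/(AᵢEᵢ) = δ_free.
Σ Lᵢ/(AᵢEᵢ) = 625/(1875×70×10³) + 450/(2375×98×10³) + 775/(1725×107×10³) = 1.089×10⁻⁵ mm/N.
So P = 1.971 / 1.089×10⁻⁵ = 180.9 kN, compressive.

P ≈ 181 kN (compressive)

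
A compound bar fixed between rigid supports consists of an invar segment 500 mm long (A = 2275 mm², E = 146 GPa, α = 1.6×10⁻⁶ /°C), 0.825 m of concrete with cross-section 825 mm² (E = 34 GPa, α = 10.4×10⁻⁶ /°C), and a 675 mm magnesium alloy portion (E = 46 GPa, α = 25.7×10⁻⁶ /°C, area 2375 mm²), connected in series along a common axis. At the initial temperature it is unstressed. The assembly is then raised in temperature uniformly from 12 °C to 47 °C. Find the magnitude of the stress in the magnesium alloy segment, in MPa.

If the supports were absent, the total length change would be Σ αᵢΔT Lᵢ = 1.6×10⁻⁶×35×500 + 10.4×10⁻⁶×35×825 + 25.7×10⁻⁶×35×675 = 0.9355 mm.
The rigid supports impose zero overall length change; the single axial force P common to all segments must satisfy P Σ Lᵢ/(AᵢEᵢ) = δ_free.
Σ Lᵢ/(AᵢEᵢ) = 500/(2275×146×10³) + 825/(825×34×10³) + 675/(2375×46×10³) = 3.71×10⁻⁵ mm/N.
So P = 0.9355 / 3.71×10⁻⁵ = 25.22 kN, compressive.
σ_{magnesium alloy} = P / A = 25220 / 2375 = 10.62 MPa.

σ ≈ 10.6 MPa (compressive)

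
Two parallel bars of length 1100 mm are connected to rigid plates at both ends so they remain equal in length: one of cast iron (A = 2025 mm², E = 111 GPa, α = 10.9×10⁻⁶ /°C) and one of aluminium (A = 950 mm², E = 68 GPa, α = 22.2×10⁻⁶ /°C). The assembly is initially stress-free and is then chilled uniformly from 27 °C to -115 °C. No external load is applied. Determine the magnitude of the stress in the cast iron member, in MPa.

σ ≈ 39.8 MPa (compressive)

Both members must finish at the same length. With the larger α, the aluminium tends to over-contract; the plates restrain it, putting the aluminium in tension and the cast iron in compression. With no external load the two internal forces are equal and opposite, magnitude P.
Compatibility of the two members (thermal + elastic change equal): (α₁ − α₂)ΔT = P·[1/(A₁E₁) + 1/(A₂E₂)].
|α₁ − α₂|·ΔT = 11.3×10⁻⁶ × 142 = 0.001605.
1/(A₁E₁) + 1/(A₂E₂) = 1/(2025×111×10³) + 1/(950×68×10³) = 1.993×10⁻⁸ N⁻¹.
So P = 0.001605 / 1.993×10⁻⁸ = 80.52 kN.
σ_{cast iron} = P/A₁ = 80520/2025 = 39.76 MPa, compressive.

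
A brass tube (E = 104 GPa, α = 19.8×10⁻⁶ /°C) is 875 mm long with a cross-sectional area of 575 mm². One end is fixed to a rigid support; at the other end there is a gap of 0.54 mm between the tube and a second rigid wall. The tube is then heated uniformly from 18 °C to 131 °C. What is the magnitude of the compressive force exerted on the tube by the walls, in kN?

P ≈ 96.9 kN

Unrestrained expansion: δ_free = αΔT L = 19.8×10⁻⁶ × 113 × 875 = 1.958 mm.
After closing the 0.54 mm clearance, 1.958 − 0.54 = 1.418 mm of expansion remains to be suppressed by the wall.
Compatibility: PL/(AE) = 1.418 mm, so σ = P/A = E × (1.418/875) = 168.5 MPa.
P = σA = 168.5 × 575 = 96.89 kN.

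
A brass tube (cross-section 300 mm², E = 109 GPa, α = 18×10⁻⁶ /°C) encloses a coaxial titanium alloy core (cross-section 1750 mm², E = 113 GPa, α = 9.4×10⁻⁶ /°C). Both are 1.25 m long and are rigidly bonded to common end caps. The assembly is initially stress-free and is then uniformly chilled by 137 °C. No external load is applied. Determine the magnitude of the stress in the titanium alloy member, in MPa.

σ ≈ 18.9 MPa (compressive)

Both members must finish at the same length. With the larger α, the brass tends to over-contract; the plates restrain it, putting the brass in tension and the titanium alloy in compression. With no external load the two internal forces are equal and opposite, magnitude P.
Compatibility of the two members (thermal + elastic change equal): (α₁ − α₂)ΔT = P·[1/(A₁E₁) + 1/(A₂E₂)].
|α₁ − α₂|·ΔT = 8.6×10⁻⁶ × 137 = 0.001178.
1/(A₁E₁) + 1/(A₂E₂) = 1/(300×109×10³) + 1/(1750×113×10³) = 3.564×10⁻⁸ N⁻¹.
P = 0.001178 / 3.564×10⁻⁸ = 33060 N = 33.06 kN.
σ_{titanium alloy} = P/A₂ = 33060/1750 = 18.89 MPa, compressive.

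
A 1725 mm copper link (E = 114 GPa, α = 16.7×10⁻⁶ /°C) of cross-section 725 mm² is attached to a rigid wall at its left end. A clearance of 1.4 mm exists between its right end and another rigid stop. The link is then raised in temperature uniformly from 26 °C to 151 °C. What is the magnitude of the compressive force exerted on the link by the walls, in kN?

Free thermal elongation = αΔT L = 16.7×10⁻⁶ × 125 × 1725 = 3.601 mm.
After closing the 1.4 mm clearance, 3.601 − 1.4 = 2.201 mm of expansion remains to be suppressed by the wall.
Compatibility: PL/(AE) = 2.201 mm, so σ = P/A = E × (2.201/1725) = 145.5 MPa.
Force on the wall = σA = 145.5 × 725 mm² = 105.5 kN.

P ≈ 105 kN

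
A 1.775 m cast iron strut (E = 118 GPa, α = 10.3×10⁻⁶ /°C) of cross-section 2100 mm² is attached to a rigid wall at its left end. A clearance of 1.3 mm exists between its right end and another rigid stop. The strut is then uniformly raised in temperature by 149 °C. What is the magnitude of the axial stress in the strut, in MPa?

σ ≈ 94.7 MPa (compressive)

Unrestrained expansion: δ_free = αΔT L = 10.3×10⁻⁶ × 149 × 1775 = 2.724 mm.
This exceeds the 1.3 mm gap, so the wall pushes back. The portion of expansion that must be recovered elastically is δ_free − gap = 2.724 − 1.3 = 1.424 mm.
That suppressed elongation corresponds to σ = E·Δ/L = 118×10³ × 1.424/1775 = 94.67 MPa.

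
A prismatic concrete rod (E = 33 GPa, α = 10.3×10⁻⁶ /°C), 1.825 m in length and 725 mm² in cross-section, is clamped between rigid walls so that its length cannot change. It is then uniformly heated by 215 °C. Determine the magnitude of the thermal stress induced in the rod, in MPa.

Because both ends are immovable the net strain is zero, and the suppressed thermal strain is αΔT = 10.3×10⁻⁶ × 215 = 2214.5×10⁻⁶.
σ = EαΔT = 33×10³ × 10.3×10⁻⁶ × 215 = 73.08 MPa (compressive; the rod is trying to expand).

σ ≈ 73.1 MPa (compressive)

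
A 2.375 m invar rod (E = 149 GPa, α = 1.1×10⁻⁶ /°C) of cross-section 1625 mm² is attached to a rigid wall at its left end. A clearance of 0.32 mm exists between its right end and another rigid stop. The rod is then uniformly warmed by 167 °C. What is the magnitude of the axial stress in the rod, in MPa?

σ ≈ 7.3 MPa (compressive)

If the wall were absent the rod would grow by αΔT L = 1.1×10⁻⁶ × 167 × 2375 = 0.4363 mm.
After closing the 0.32 mm clearance, 0.4363 − 0.32 = 0.1163 mm of expansion remains to be suppressed by the wall.
Compatibility: PL/(AE) = 0.1163 mm, so σ = P/A = E × (0.1163/2375) = 7.296 MPa.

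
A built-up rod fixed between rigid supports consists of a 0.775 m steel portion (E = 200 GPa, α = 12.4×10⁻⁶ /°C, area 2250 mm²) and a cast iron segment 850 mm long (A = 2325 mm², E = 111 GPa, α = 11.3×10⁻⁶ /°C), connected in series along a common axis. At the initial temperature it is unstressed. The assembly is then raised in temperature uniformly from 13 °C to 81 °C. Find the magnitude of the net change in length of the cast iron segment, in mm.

|ΔL| ≈ 0.205 mm

With the walls removed the bar would change length by δ_free = Σ αᵢΔT Lᵢ = 12.4×10⁻⁶×68×775 + 11.3×10⁻⁶×68×850 = 1.307 mm.
The walls prevent any net length change, so an axial force P (same in every segment) develops. Compatibility: P · Σ Lᵢ/(AᵢEᵢ) = δ_free.
The series flexibility is Σ Lᵢ/(AᵢEᵢ) = 775/(2250×200×10³) + 850/(2325×111×10³) = 5.016×10⁻⁶ mm/N.
Hence P = δ_free / Σ(L/AE) = 1.307/5.016×10⁻⁶ = 260.5 kN (compressive).
For the cast iron segment, free thermal change = 11.3×10⁻⁶×68×850 = 0.6531 mm and elastic change from P = 260500×850/(2325×111×10³) = 0.858 mm; these oppose, so the net change is 0.205 mm (segment shortens).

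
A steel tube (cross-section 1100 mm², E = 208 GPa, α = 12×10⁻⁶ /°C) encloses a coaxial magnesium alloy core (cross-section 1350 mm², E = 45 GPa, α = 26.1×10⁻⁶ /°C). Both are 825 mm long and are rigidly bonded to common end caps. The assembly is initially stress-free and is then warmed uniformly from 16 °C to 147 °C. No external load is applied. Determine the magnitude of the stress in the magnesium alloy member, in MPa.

σ ≈ 65.7 MPa (compressive)

Equilibrium of a rigid end plate with no external load gives equal and opposite internal forces ±P in the two members. Since α_{magnesium alloy} > α_{steel}, heating drives the magnesium alloy into compression and the steel into tension.
Equating the net (thermal + elastic) strains gives |α₁ − α₂|·ΔT = P·[1/(A₁E₁) + 1/(A₂E₂)].
|α₁ − α₂|·ΔT = 14.1×10⁻⁶ × 131 = 0.001847.
1/(A₁E₁) + 1/(A₂E₂) = 1/(1100×208×10³) + 1/(1350×45×10³) = 2.083×10⁻⁸ N⁻¹.
P = 0.001847 / 2.083×10⁻⁸ = 88670 N = 88.67 kN.
σ_{magnesium alloy} = P/A₂ = 88670/1350 = 65.68 MPa, compressive.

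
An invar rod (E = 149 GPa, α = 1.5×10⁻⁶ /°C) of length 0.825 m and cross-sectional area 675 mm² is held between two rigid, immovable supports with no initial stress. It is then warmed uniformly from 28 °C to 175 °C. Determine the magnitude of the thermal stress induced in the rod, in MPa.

The supports are rigid, so the total axial strain is zero. The restrained thermal strain is ε = αΔT = 1.5×10⁻⁶ × 147 = 220.5×10⁻⁶.
σ = EαΔT = 149×10³ × 1.5×10⁻⁶ × 147 = 32.85 MPa (compressive; the rod is trying to expand).

σ ≈ 32.9 MPa (compressive)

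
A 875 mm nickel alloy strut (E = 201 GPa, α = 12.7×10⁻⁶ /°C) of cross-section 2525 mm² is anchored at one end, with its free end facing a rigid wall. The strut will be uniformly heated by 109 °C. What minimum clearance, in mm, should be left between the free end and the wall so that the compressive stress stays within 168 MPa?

g ≈ 0.48 mm

Free expansion if unrestrained: δ_free = αΔT L = 12.7×10⁻⁶ × 109 × 875 = 1.211 mm.
At the allowable stress the elastic shortening the wall may impose is σL/E = 168 × 875 / (201×10³) = 0.7313 mm.
The gap must absorb the remainder: g_min = 1.211 − 0.7313 = 0.4799 mm.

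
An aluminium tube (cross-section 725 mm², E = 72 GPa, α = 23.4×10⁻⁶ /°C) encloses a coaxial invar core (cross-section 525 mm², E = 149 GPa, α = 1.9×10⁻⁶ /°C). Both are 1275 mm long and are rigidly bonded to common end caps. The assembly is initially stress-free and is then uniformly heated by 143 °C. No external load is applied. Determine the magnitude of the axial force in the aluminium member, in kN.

P ≈ 96.3 kN (compressive in the aluminium)

The aluminium has the larger α, so on heating it would change length more than the invar if both were free. The rigid plates force a common final length, so the aluminium is put into compression and the invar into tension, with equal and opposite forces P (no external load).
Equating the net (thermal + elastic) strains gives |α₁ − α₂|·ΔT = P·[1/(A₁E₁) + 1/(A₂E₂)].
|α₁ − α₂|·ΔT = 21.5×10⁻⁶ × 143 = 0.003074.
1/(A₁E₁) + 1/(A₂E₂) = 1/(725×72×10³) + 1/(525×149×10³) = 3.194×10⁻⁸ N⁻¹.
So P = 0.003074 / 3.194×10⁻⁸ = 96.26 kN.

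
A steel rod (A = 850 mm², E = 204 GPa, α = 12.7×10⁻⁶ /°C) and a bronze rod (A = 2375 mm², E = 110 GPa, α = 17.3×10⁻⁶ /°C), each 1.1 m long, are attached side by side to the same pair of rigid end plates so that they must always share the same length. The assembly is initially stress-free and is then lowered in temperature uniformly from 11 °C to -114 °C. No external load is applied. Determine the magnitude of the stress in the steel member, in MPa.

The bronze has the larger α, so on cooling it would change length more than the steel if both were free. The rigid plates force a common final length, so the bronze is put into tension and the steel into compression, with equal and opposite forces P (no external load).
Setting the final lengths equal and cancelling L: (α₁ − α₂)ΔT = P/(A₁E₁) + P/(A₂E₂).
|α₁ − α₂|·ΔT = 4.6×10⁻⁶ × 125 = 0.000575.
1/(A₁E₁) + 1/(A₂E₂) = 1/(850×204×10³) + 1/(2375×110×10³) = 9.595×10⁻⁹ N⁻¹.
P = 0.000575 / 9.595×10⁻⁹ = 59930 N = 59.93 kN.
σ_{steel} = P/A₁ = 59930/850 = 70.5 MPa, compressive.

σ ≈ 70.5 MPa (compressive)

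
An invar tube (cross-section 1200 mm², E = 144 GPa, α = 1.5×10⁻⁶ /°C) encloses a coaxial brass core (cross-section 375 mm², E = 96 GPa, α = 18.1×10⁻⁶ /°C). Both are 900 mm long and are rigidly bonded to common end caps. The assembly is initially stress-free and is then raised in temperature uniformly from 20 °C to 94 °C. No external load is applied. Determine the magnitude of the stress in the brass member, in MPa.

σ ≈ 97.6 MPa (compressive)

The brass has the larger α, so on heating it would change length more than the invar if both were free. The rigid plates force a common final length, so the brass is put into compression and the invar into tension, with equal and opposite forces P (no external load).
Equating the net (thermal + elastic) strains gives |α₁ − α₂|·ΔT = P·[1/(A₁E₁) + 1/(A₂E₂)].
|α₁ − α₂|·ΔT = 16.6×10⁻⁶ × 74 = 0.001228.
1/(A₁E₁) + 1/(A₂E₂) = 1/(1200×144×10³) + 1/(375×96×10³) = 3.356×10⁻⁸ N⁻¹.
P = 0.001228 / 3.356×10⁻⁸ = 36600 N = 36.6 kN.
σ_{brass} = P/A₂ = 36600/375 = 97.59 MPa, compressive.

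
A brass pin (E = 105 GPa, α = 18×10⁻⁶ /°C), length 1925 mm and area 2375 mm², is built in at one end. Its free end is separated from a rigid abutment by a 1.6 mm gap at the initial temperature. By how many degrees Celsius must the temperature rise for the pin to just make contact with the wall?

Contact occurs when the free expansion equals the gap: αΔT L = 1.6 mm.
ΔT = 1.6 / (18×10⁻⁶ × 1925) = 46.18 °C.

ΔT ≈ 46.2 °C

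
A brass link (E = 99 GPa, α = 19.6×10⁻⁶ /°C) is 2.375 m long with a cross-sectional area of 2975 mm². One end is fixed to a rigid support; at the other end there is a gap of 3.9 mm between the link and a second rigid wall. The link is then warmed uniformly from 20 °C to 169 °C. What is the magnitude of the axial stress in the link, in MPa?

σ ≈ 127 MPa (compressive)

If the wall were absent the link would grow by αΔT L = 19.6×10⁻⁶ × 149 × 2375 = 6.936 mm.
The gap closes (δ_free > 3.9 mm) and the wall then resists a further 6.936 − 3.9 = 3.036 mm of expansion.
So σ = E(δ_free − g)/L = 99×10³ × 3.036/2375 = 126.6 MPa.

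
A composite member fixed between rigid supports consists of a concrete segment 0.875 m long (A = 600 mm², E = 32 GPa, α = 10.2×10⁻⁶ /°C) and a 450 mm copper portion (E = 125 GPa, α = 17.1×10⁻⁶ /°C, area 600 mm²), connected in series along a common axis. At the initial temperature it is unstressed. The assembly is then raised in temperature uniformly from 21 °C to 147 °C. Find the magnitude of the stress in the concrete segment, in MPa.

If the supports were absent, the total length change would be Σ αᵢΔT Lᵢ = 10.2×10⁻⁶×126×875 + 17.1×10⁻⁶×126×450 = 2.094 mm.
Since the ends are fixed, an axial force P builds up, equal in every segment, with P · Σ Lᵢ/(AᵢEᵢ) = δ_free.
The series flexibility is Σ Lᵢ/(AᵢEᵢ) = 875/(600×32×10³) + 450/(600×125×10³) = 5.157×10⁻⁵ mm/N.
So P = 2.094 / 5.157×10⁻⁵ = 40.61 kN, compressive.
σ_{concrete} = P / A = 40610 / 600 = 67.68 MPa.

σ ≈ 67.7 MPa (compressive)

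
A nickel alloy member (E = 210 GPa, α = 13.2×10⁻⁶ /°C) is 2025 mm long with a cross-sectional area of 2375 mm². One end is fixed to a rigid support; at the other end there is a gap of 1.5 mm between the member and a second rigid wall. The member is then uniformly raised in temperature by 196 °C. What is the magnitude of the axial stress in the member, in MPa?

Free thermal elongation = αΔT L = 13.2×10⁻⁶ × 196 × 2025 = 5.239 mm.
After closing the 1.5 mm clearance, 5.239 − 1.5 = 3.739 mm of expansion remains to be suppressed by the wall.
Compatibility: PL/(AE) = 3.739 mm, so σ = P/A = E × (3.739/2025) = 387.8 MPa.

σ ≈ 388 MPa (compressive)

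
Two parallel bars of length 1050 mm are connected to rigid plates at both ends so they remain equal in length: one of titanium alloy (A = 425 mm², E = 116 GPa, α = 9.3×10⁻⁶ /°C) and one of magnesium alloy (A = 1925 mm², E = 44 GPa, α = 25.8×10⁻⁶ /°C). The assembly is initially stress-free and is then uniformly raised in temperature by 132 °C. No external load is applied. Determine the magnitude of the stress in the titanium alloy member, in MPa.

Equilibrium of a rigid end plate with no external load gives equal and opposite internal forces ±P in the two members. Since α_{magnesium alloy} > α_{titanium alloy}, heating drives the magnesium alloy into compression and the titanium alloy into tension.
Equating the net (thermal + elastic) strains gives |α₁ − α₂|·ΔT = P·[1/(A₁E₁) + 1/(A₂E₂)].
|α₁ − α₂|·ΔT = 16.5×10⁻⁶ × 132 = 0.002178.
1/(A₁E₁) + 1/(A₂E₂) = 1/(425×116×10³) + 1/(1925×44×10³) = 3.209×10⁻⁸ N⁻¹.
So P = 0.002178 / 3.209×10⁻⁸ = 67.87 kN.
σ_{titanium alloy} = P/A₁ = 67870/425 = 159.7 MPa, tensile.

σ ≈ 160 MPa (tensile)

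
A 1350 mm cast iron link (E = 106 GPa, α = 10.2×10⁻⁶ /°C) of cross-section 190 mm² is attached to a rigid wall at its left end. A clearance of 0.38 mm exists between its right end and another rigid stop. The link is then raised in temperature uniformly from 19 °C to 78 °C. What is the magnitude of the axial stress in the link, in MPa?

σ ≈ 34 MPa (compressive)

If the wall were absent the link would grow by αΔT L = 10.2×10⁻⁶ × 59 × 1350 = 0.8124 mm.
The gap closes (δ_free > 0.38 mm) and the wall then resists a further 0.8124 − 0.38 = 0.4324 mm of expansion.
Compatibility: PL/(AE) = 0.4324 mm, so σ = P/A = E × (0.4324/1350) = 33.95 MPa.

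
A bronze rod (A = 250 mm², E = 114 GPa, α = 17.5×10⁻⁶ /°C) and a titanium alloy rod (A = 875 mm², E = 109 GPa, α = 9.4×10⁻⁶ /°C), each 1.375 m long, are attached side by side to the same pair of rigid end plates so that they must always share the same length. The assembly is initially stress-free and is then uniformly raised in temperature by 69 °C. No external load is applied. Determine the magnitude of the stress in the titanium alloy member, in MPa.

σ ≈ 14 MPa (tensile)

The bronze has the larger α, so on heating it would change length more than the titanium alloy if both were free. The rigid plates force a common final length, so the bronze is put into compression and the titanium alloy into tension, with equal and opposite forces P (no external load).
Equating the net (thermal + elastic) strains gives |α₁ − α₂|·ΔT = P·[1/(A₁E₁) + 1/(A₂E₂)].
|α₁ − α₂|·ΔT = 8.1×10⁻⁶ × 69 = 0.0005589.
1/(A₁E₁) + 1/(A₂E₂) = 1/(250×114×10³) + 1/(875×109×10³) = 4.557×10⁻⁸ N⁻¹.
P = 0.0005589 / 4.557×10⁻⁸ = 12260 N = 12.26 kN.
σ_{titanium alloy} = P/A₂ = 12260/875 = 14.02 MPa, tensile.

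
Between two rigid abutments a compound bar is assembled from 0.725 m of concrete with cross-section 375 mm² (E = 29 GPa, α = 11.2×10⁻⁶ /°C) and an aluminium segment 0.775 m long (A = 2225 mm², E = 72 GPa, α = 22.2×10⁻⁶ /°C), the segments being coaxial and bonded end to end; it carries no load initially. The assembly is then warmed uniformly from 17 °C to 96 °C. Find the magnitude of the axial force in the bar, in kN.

Free thermal expansion of the whole bar: Σ αᵢΔT Lᵢ = 11.2×10⁻⁶×79×725 + 22.2×10⁻⁶×79×775 = 2.001 mm.
The rigid supports impose zero overall length change; the single axial force P common to all segments must satisfy P Σ Lᵢ/(AᵢEᵢ) = δ_free.
The series flexibility is Σ Lᵢ/(AᵢEᵢ) = 725/(375×29×10³) + 775/(2225×72×10³) = 7.15×10⁻⁵ mm/N.
So P = 2.001 / 7.15×10⁻⁵ = 27.98 kN, compressive.

P ≈ 28 kN (compressive)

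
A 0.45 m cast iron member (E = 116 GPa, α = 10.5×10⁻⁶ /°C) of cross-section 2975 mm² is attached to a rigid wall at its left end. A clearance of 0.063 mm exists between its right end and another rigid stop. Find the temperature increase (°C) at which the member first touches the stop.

Contact occurs when the free expansion equals the gap: αΔT L = 0.063 mm.
ΔT = 0.063 / (10.5×10⁻⁶ × 450) = 13.33 °C.

ΔT ≈ 13.3 °C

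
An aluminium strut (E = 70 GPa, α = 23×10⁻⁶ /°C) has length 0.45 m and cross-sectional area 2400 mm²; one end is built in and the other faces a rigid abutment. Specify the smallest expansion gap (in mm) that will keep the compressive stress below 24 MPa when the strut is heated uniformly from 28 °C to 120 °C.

With no wall the strut would lengthen by αΔT L = 23×10⁻⁶ × 92 × 450 = 0.9522 mm.
A stress of 24 MPa corresponds to the wall pushing the strut back by σL/E = 24×450/(70×10³) = 0.1543 mm.
The gap must absorb the remainder: g_min = 0.9522 − 0.1543 = 0.7979 mm.

g ≈ 0.798 mm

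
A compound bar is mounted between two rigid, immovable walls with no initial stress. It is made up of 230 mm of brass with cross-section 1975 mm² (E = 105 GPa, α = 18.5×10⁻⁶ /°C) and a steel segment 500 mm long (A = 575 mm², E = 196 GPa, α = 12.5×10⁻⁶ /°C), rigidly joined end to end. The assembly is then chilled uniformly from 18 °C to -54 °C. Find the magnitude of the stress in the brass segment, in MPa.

Free thermal contraction of the whole bar: Σ αᵢΔT Lᵢ = 18.5×10⁻⁶×72×230 + 12.5×10⁻⁶×72×500 = 0.7564 mm.
The rigid supports impose zero overall length change; the single axial force P common to all segments must satisfy P Σ Lᵢ/(AᵢEᵢ) = δ_free.
The series flexibility is Σ Lᵢ/(AᵢEᵢ) = 230/(1975×105×10³) + 500/(575×196×10³) = 5.546×10⁻⁶ mm/N.
So P = 0.7564 / 5.546×10⁻⁶ = 136.4 kN, tensile.
σ_{brass} = P / A = 136400 / 1975 = 69.06 MPa.

σ ≈ 69.1 MPa (tensile)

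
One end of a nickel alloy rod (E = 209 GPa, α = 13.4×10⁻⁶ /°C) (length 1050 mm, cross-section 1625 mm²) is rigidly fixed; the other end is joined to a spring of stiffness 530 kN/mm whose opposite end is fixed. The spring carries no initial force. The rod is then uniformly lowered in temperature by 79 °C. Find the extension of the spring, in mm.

If the spring were absent the rod would shorten by αΔT L = 13.4×10⁻⁶ × 79 × 1050 = 1.112 mm.
With a force P in the spring, the elastic change of the rod is PL/(AE) and that of the spring is P/k; compatibility requires their sum to equal δ_free.
P [ L/(AE) + 1/k ] = δ_free → P [ 1050/(1625×209×10³) + 1/(530×10³) ] = 1.112.
P = 1.112 / 4.978×10⁻⁶ = 223300 N.
Spring extension = P/k = 223300/(530×10³) = 0.4213 mm.

δ ≈ 0.421 mm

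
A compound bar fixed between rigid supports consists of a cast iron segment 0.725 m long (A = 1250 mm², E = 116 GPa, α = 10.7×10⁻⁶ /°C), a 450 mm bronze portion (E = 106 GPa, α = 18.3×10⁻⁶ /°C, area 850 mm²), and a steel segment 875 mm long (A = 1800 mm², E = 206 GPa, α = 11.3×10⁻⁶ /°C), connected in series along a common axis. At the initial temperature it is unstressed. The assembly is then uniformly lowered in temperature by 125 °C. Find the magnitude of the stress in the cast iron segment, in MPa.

σ ≈ 209 MPa (tensile)

With the walls removed the bar would change length by δ_free = Σ αᵢΔT Lᵢ = 10.7×10⁻⁶×125×725 + 18.3×10⁻⁶×125×450 + 11.3×10⁻⁶×125×875 = 3.235 mm.
The walls prevent any net length change, so an axial force P (same in every segment) develops. Compatibility: P · Σ Lᵢ/(AᵢEᵢ) = δ_free.
The series flexibility is Σ Lᵢ/(AᵢEᵢ) = 725/(1250×116×10³) + 450/(850×106×10³) + 875/(1800×206×10³) = 1.235×10⁻⁵ mm/N.
P = 3.235 / 1.235×10⁻⁵ = 261900 N = 261.9 kN, tensile.
σ_{cast iron} = P / A = 261900 / 1250 = 209.5 MPa.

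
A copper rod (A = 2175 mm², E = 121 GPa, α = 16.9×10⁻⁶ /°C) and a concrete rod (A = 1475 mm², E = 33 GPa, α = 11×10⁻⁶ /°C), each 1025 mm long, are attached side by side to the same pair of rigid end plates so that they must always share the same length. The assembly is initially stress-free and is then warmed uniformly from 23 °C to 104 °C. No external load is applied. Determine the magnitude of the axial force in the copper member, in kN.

P ≈ 19.6 kN (compressive in the copper)

The copper has the larger α, so on heating it would change length more than the concrete if both were free. The rigid plates force a common final length, so the copper is put into compression and the concrete into tension, with equal and opposite forces P (no external load).
Equating the net (thermal + elastic) strains gives |α₁ − α₂|·ΔT = P·[1/(A₁E₁) + 1/(A₂E₂)].
|α₁ − α₂|·ΔT = 5.9×10⁻⁶ × 81 = 0.0004779.
1/(A₁E₁) + 1/(A₂E₂) = 1/(2175×121×10³) + 1/(1475×33×10³) = 2.434×10⁻⁸ N⁻¹.
So P = 0.0004779 / 2.434×10⁻⁸ = 19.63 kN.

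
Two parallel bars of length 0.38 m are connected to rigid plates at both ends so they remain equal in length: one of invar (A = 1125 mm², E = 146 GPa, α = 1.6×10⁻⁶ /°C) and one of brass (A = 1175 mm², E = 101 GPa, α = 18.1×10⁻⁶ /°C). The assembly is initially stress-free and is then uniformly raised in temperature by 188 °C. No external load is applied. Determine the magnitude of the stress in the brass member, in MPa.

Both members must finish at the same length. With the larger α, the brass tends to over-expand; the plates restrain it, putting the brass in compression and the invar in tension. With no external load the two internal forces are equal and opposite, magnitude P.
Compatibility of the two members (thermal + elastic change equal): (α₁ − α₂)ΔT = P·[1/(A₁E₁) + 1/(A₂E₂)].
|α₁ − α₂|·ΔT = 16.5×10⁻⁶ × 188 = 0.003102.
1/(A₁E₁) + 1/(A₂E₂) = 1/(1125×146×10³) + 1/(1175×101×10³) = 1.451×10⁻⁸ N⁻¹.
P = 0.003102 / 1.451×10⁻⁸ = 213700 N = 213.7 kN.
σ_{brass} = P/A₂ = 213700/1175 = 181.9 MPa, compressive.

σ ≈ 182 MPa (compressive)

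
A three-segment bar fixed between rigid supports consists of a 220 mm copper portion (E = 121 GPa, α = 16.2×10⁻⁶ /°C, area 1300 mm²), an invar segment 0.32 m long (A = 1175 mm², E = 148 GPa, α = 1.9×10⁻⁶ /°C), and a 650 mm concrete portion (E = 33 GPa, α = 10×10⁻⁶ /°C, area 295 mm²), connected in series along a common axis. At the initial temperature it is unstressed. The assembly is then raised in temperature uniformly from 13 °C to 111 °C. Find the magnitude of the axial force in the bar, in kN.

With the walls removed the bar would change length by δ_free = Σ αᵢΔT Lᵢ = 16.2×10⁻⁶×98×220 + 1.9×10⁻⁶×98×320 + 10×10⁻⁶×98×650 = 1.046 mm.
The rigid supports impose zero overall length change; the single axial force P common to all segments must satisfy P Σ Lᵢ/(AᵢEᵢ) = δ_free.
The series flexibility is Σ Lᵢ/(AᵢEᵢ) = 220/(1300×121×10³) + 320/(1175×148×10³) + 650/(295×33×10³) = 7.001×10⁻⁵ mm/N.
Hence P = δ_free / Σ(L/AE) = 1.046/7.001×10⁻⁵ = 14.94 kN (compressive).

P ≈ 14.9 kN (compressive)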